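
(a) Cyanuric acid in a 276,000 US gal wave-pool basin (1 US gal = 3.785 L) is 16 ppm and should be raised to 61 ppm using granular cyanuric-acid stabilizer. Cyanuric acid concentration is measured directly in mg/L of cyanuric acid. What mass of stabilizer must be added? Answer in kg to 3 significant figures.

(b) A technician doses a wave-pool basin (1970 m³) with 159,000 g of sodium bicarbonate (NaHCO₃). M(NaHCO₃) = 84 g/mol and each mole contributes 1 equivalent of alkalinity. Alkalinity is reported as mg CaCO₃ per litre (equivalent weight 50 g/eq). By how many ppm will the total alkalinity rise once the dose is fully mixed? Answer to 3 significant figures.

(a) Volume: 276,000 US gal × 3.785 L/gal = 1,044,660 L.
(a) CYA to add: (61 − 16) = 45 mg/L × 1,044,660 L = 47,010 g cyanuric acid.

(b) Volume: 1970 m³ = 1,970,000 L.
(b) Moles of NaHCO₃: 159,000 g ÷ 84 g/mol = 1893 mol → 1893 eq of alkalinity.
(b) As CaCO₃: 1893 eq × 50 g/eq = 94,640 g.
(b) Rise: 94,640 g / 1,970,000 L × 1000 = 48.04 mg/L.

(a) 47.0 kg; (b) 48.0 ppm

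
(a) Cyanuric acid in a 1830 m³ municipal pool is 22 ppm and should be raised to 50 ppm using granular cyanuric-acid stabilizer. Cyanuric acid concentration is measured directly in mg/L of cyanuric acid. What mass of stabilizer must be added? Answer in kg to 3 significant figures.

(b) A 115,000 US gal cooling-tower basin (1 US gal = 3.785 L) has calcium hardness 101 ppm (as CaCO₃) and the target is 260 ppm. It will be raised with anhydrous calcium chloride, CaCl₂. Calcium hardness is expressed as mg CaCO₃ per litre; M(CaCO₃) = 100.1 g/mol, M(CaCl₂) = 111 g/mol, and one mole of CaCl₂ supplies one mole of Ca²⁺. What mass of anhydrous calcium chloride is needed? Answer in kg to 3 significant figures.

(a) Volume: 1830 m³ = 1,830,000 L.
(a) CYA to add: (50 − 22) = 28 mg/L × 1,830,000 L = 51,240 g cyanuric acid.

(b) Volume: 115,000 US gal × 3.785 L/gal = 435,275 L.
(b) Hardness to add: (260 − 101) = 159 mg/L as CaCO₃ × 435,275 L = 69,210 g as CaCO₃.
(b) Moles of Ca²⁺ (1 mol Ca²⁺ ≡ 1 mol CaCO₃): 69,210 / 100.1 g/mol = 691.4 mol.
(b) Mass of CaCl₂: 691.4 × 111 = 76,740 g.

(a) 51.2 kg; (b) 76.7 kg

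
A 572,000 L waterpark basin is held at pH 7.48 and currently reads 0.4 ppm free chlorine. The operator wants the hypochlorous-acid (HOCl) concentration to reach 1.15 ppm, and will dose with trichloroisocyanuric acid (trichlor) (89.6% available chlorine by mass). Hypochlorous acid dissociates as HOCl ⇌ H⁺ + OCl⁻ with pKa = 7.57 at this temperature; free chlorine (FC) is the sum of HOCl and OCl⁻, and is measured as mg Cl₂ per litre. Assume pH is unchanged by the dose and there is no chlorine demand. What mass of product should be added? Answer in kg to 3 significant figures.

[OCl⁻]/[HOCl] = 10^(pH − pKa) = 10^(7.48 − 7.57) = 0.8128; fraction as HOCl = 1/(1 + 0.8128) = 0.5516.
Free chlorine required for 1.15 ppm HOCl: 1.15 / 0.5516 = 2.085 ppm.
FC to add: 2.085 − 0.4 = 1.685 mg/L as Cl₂.
Cl₂ equivalent: 1.685 mg/L × 572,000 L = 963.7 g.
Product at 89.6% available Cl: 963.7 / 0.896 = 1076 g.

1.08 kg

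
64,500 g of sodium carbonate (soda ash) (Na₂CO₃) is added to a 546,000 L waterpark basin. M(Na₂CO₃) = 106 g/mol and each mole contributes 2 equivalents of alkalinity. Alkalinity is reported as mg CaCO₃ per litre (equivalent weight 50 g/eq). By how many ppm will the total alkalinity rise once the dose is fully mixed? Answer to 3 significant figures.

Moles of Na₂CO₃: 64,500 g ÷ 106 g/mol = 608.5 mol → 1217 eq of alkalinity.
As CaCO₃: 1217 eq × 50 g/eq = 60,850 g.
Rise: 60,850 g / 546,000 L × 1000 = 111.4 mg/L.

111 ppm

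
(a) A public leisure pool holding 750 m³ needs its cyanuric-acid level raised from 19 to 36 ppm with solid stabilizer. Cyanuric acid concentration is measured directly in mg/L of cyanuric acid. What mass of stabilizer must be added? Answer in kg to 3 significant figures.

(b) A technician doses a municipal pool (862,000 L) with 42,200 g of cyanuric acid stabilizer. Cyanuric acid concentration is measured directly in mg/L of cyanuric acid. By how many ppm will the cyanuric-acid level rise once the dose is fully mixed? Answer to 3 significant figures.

(a) Volume: 750 m³ = 750,000 L.
(a) CYA to add: (36 − 19) = 17 mg/L × 750,000 L = 12,750 g cyanuric acid.

(b) Rise: 42,200 g / 862,000 L × 1000 = 48.96 mg/L.

(a) 12.8 kg; (b) 49.0 ppm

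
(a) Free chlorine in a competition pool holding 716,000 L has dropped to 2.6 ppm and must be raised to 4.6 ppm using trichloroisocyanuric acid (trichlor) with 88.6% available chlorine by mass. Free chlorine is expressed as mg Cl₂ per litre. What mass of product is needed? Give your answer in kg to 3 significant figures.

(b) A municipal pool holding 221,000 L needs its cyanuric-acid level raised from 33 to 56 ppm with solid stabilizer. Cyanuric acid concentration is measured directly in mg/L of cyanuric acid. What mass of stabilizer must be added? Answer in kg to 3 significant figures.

(a) Chlorine deficit: 4.6 − 2.6 = 2 ppm = 2 mg/L as Cl₂.
(a) Cl₂ equivalent needed: 2 mg/L × 716,000 L = 1,432,000 mg = 1432 g.
(a) Product at 88.6% available chlorine: 1432 / 0.886 = 1616 g.

(b) CYA to add: (56 − 33) = 23 mg/L × 221,000 L = 5083 g cyanuric acid.

(a) 1.62 kg; (b) 5.08 kg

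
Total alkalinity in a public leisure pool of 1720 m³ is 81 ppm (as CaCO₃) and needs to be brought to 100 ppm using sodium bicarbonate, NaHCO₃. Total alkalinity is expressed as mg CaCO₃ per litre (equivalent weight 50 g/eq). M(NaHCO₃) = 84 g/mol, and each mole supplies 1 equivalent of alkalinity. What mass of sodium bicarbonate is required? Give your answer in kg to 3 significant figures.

Volume: 1720 m³ = 1,720,000 L.
Alkalinity to add: (100 − 81) = 19 mg/L as CaCO₃ × 1,720,000 L = 32,680 g as CaCO₃.
Equivalents: 32,680 g ÷ 50 g/eq = 653.6 eq.
NaHCO₃ supplies 1 eq per mole → 653.6 mol.
Mass: 653.6 mol × 84 g/mol = 54,900 g.

54.9 kg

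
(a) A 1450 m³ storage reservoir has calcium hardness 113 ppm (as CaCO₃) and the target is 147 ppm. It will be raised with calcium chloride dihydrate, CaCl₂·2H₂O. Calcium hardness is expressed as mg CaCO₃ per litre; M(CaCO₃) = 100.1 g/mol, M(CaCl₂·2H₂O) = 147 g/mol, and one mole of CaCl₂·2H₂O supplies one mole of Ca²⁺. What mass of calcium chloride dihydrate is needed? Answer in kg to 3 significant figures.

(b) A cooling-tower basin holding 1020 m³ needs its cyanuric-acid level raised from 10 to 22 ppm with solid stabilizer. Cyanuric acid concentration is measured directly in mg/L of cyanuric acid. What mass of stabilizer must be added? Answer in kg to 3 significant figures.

(a) 72.4 kg; (b) 12.2 kg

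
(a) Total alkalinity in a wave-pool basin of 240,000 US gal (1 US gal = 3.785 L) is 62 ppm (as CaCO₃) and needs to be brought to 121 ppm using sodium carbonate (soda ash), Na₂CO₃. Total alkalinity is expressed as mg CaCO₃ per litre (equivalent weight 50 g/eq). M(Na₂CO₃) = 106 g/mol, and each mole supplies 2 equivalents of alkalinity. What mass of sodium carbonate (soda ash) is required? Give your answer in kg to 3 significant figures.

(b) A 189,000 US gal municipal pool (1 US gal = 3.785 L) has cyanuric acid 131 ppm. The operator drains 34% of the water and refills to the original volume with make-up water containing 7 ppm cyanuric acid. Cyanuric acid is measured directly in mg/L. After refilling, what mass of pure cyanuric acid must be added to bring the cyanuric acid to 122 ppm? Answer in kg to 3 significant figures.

(a) Volume: 240,000 US gal × 3.785 L/gal = 908,400 L.
(a) Alkalinity to add: (121 − 62) = 59 mg/L as CaCO₃ × 908,400 L = 53,600 g as CaCO₃.
(a) Equivalents: 53,600 g ÷ 50 g/eq = 1072 eq.
(a) Each mole of Na₂CO₃ supplies 2 eq, so 1072 / 2 = 536 mol.
(a) Mass: 536 mol × 106 g/mol = 56,810 g.

(b) Volume: 189,000 US gal × 3.785 L/gal = 715,365 L.
(b) After draining 34% and refilling: 131 × 0.66 + 7 × 0.34 = 88.84 ppm.
(b) Deficit to target: 122 − 88.84 = 33.16 mg/L.
(b) Mass: 33.16 mg/L × 715,365 L = 23,720 g cyanuric acid.

(a) 56.8 kg; (b) 23.7 kg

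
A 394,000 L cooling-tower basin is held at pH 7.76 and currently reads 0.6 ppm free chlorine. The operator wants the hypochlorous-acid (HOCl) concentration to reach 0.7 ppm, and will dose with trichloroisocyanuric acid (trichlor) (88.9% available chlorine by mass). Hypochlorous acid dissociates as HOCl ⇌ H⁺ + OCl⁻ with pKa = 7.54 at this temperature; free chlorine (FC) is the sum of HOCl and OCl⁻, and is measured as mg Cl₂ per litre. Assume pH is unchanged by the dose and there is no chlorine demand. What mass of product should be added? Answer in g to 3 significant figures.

[OCl⁻]/[HOCl] = 10^(pH − pKa) = 10^(7.76 − 7.54) = 1.66; fraction as HOCl = 1/(1 + 1.66) = 0.376.
Free chlorine required for 0.7 ppm HOCl: 0.7 / 0.376 = 1.862 ppm.
FC to add: 1.862 − 0.6 = 1.262 mg/L as Cl₂.
Cl₂ equivalent: 1.262 mg/L × 394,000 L = 497.1 g.
Product at 88.9% available Cl: 497.1 / 0.889 = 559.2 g.

559 g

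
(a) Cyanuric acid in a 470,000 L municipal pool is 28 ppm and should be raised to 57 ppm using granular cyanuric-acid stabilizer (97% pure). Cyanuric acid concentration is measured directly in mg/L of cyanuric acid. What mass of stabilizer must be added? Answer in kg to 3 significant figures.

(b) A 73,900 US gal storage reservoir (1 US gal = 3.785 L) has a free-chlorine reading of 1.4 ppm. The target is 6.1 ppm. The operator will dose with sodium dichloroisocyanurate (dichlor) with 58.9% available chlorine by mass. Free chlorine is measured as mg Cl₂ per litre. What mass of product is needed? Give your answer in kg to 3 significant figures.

(a) 14.1 kg; (b) 2.23 kg

(a) CYA to add: (57 − 28) = 29 mg/L × 470,000 L = 13,630 g cyanuric acid.
(a) At 97% purity: 13,630 / 0.97 = 14,050 g product.

(b) Volume: 73,900 US gal × 3.785 L/gal = 279,712 L.
(b) Chlorine deficit: 6.1 − 1.4 = 4.7 ppm = 4.7 mg/L as Cl₂.
(b) Cl₂ equivalent needed: 4.7 mg/L × 279,712 L = 1,315,000 mg = 1315 g.
(b) Product at 58.9% available chlorine: 1315 / 0.589 = 2232 g.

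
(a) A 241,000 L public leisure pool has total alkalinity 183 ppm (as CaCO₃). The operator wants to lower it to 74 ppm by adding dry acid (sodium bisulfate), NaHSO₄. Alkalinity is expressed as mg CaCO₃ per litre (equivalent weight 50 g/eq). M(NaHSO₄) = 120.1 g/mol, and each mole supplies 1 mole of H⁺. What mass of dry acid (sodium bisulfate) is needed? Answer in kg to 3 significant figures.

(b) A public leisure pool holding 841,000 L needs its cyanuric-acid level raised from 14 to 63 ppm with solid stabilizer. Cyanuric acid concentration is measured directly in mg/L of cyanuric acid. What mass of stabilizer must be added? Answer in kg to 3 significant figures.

(a) 63.1 kg; (b) 41.2 kg

(a) Alkalinity to neutralize: (183 − 74) = 109 mg/L as CaCO₃ × 241,000 L = 26,270 g as CaCO₃.
(a) Equivalents of H⁺ required: 26,270 ÷ 50 g/eq = 525.4 eq = 525.4 mol NaHSO₄.
(a) Mass of NaHSO₄: 525.4 × 120.1 = 63,100 g.

(b) CYA to add: (63 − 14) = 49 mg/L × 841,000 L = 41,210 g cyanuric acid.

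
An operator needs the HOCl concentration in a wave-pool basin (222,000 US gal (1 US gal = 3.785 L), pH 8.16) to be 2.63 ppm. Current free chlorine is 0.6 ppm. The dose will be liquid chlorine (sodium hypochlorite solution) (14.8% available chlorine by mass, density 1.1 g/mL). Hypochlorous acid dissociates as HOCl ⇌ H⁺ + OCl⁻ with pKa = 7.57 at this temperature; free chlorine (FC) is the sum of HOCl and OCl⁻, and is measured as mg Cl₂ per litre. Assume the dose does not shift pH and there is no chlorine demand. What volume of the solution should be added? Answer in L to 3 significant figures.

Volume: 222,000 US gal × 3.785 L/gal = 840,270 L.
[OCl⁻]/[HOCl] = 10^(pH − pKa) = 10^(8.16 − 7.57) = 3.89; fraction as HOCl = 1/(1 + 3.89) = 0.2045.
Free chlorine required for 2.63 ppm HOCl: 2.63 / 0.2045 = 12.86 ppm.
FC to add: 12.86 − 0.6 = 12.26 mg/L as Cl₂.
Cl₂ equivalent: 12.26 mg/L × 840,270 L = 10,300 g.
Product at 14.8% available Cl: 10,300 / 0.148 = 69,620 g.
Volume: 69,620 g ÷ 1.1 g/mL = 63,290 mL.

63.3 L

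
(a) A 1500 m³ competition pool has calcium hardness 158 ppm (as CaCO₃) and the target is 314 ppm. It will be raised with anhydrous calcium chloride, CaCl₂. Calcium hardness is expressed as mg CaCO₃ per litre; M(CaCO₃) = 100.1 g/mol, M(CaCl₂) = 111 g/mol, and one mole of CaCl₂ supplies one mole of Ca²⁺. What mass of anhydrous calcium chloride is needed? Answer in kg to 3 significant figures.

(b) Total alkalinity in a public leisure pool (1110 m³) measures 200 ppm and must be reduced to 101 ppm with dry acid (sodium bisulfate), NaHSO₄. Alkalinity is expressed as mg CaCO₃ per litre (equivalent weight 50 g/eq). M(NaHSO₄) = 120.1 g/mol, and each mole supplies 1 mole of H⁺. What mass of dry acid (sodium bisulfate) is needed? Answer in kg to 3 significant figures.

(a) Volume: 1500 m³ = 1,500,000 L.
(a) Hardness to add: (314 − 158) = 156 mg/L as CaCO₃ × 1,500,000 L = 234,000 g as CaCO₃.
(a) Moles of Ca²⁺ (1 mol Ca²⁺ ≡ 1 mol CaCO₃): 234,000 / 100.1 g/mol = 2338 mol.
(a) Mass of CaCl₂: 2338 × 111 = 259,500 g.

(b) Volume: 1110 m³ = 1,110,000 L.
(b) Alkalinity to neutralize: (200 − 101) = 99 mg/L as CaCO₃ × 1,110,000 L = 109,900 g as CaCO₃.
(b) Equivalents of H⁺ required: 109,900 ÷ 50 g/eq = 2198 eq = 2198 mol NaHSO₄.
(b) Mass of NaHSO₄: 2198 × 120.1 = 264,000 g.

(a) 259 kg; (b) 264 kg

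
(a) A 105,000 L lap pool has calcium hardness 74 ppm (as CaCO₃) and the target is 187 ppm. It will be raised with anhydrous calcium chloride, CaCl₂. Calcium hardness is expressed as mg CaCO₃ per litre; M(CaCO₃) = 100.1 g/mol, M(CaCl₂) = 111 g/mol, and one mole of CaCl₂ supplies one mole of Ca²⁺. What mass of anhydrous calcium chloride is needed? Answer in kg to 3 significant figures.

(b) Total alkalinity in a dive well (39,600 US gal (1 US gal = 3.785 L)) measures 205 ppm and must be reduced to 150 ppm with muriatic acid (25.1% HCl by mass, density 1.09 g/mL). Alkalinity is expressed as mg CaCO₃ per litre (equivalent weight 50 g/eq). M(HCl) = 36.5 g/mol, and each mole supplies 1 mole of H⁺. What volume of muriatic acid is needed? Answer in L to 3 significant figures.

(a) 13.2 kg; (b) 22.0 L

(a) Hardness to add: (187 − 74) = 113 mg/L as CaCO₃ × 105,000 L = 11,860 g as CaCO₃.
(a) Moles of Ca²⁺ (1 mol Ca²⁺ ≡ 1 mol CaCO₃): 11,860 / 100.1 g/mol = 118.5 mol.
(a) Mass of CaCl₂: 118.5 × 111 = 13,160 g.

(b) Volume: 39,600 US gal × 3.785 L/gal = 149,886 L.
(b) Alkalinity to neutralize: (205 − 150) = 55 mg/L as CaCO₃ × 149,886 L = 8244 g as CaCO₃.
(b) Equivalents of H⁺ required: 8244 ÷ 50 g/eq = 164.9 eq = 164.9 mol HCl.
(b) Mass of HCl: 164.9 × 36.5 = 6018 g.
(b) Mass of 25.1% solution: 6018 / 0.251 = 23,980 g.
(b) Volume: 23,980 g ÷ 1.09 g/mL = 22,000 mL.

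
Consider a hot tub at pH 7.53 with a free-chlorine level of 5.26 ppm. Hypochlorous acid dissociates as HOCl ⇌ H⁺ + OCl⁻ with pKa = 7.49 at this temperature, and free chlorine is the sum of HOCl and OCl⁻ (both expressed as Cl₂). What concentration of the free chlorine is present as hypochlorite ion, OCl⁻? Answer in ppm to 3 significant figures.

2.75 ppm

[OCl⁻]/[HOCl] = 10^(pH − pKa) = 10^(7.53 − 7.49) = 10^0.04 = 1.096.
Fraction as HOCl = 1 / (1 + 1.096) = 0.477.
OCl⁻ = (1 − 0.477) × 5.26 ppm = 2.751 ppm.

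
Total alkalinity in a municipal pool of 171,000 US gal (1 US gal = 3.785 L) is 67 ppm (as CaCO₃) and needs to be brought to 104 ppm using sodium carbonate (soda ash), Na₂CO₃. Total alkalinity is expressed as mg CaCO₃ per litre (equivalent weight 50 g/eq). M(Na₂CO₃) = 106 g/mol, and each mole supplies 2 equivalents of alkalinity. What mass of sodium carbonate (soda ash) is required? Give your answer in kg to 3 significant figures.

25.4 kg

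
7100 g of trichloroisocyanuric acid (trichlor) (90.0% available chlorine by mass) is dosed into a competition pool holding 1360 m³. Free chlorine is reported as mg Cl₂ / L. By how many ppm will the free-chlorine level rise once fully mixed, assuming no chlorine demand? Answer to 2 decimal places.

4.70 ppm

Volume: 1360 m³ = 1,360,000 L.
Available chlorine delivered: 7100 g × 0.9 = 6390 g as Cl₂.
Concentration rise: 6390 g / 1,360,000 L = 4.699 mg/L = 4.70 ppm.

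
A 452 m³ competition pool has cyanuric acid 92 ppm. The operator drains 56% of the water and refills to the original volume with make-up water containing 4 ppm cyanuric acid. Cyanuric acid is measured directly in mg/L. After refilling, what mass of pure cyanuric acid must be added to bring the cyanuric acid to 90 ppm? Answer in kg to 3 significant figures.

Volume: 452 m³ = 452,000 L.
After draining 56% and refilling: 92 × 0.44 + 4 × 0.56 = 42.72 ppm.
Deficit to target: 90 − 42.72 = 47.28 mg/L.
Mass: 47.28 mg/L × 452,000 L = 21,370 g cyanuric acid.

21.4 kg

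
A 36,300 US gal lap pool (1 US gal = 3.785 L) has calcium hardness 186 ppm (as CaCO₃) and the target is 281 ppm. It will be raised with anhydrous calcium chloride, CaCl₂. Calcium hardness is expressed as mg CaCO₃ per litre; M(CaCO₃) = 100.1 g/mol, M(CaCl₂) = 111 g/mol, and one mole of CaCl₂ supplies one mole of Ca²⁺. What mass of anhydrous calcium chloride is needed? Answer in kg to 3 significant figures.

Volume: 36,300 US gal × 3.785 L/gal = 137,396 L.
Hardness to add: (281 − 186) = 95 mg/L as CaCO₃ × 137,396 L = 13,050 g as CaCO₃.
Moles of Ca²⁺ (1 mol Ca²⁺ ≡ 1 mol CaCO₃): 13,050 / 100.1 g/mol = 130.4 mol.
Mass of CaCl₂: 130.4 × 111 = 14,470 g.

14.5 kg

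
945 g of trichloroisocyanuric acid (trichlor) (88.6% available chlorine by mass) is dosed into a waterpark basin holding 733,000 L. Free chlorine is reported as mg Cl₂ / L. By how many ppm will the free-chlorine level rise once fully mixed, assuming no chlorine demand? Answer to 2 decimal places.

Available chlorine delivered: 945 g × 0.886 = 837.3 g as Cl₂.
Concentration rise: 837.3 g / 733,000 L = 1.142 mg/L = 1.14 ppm.

1.14 ppm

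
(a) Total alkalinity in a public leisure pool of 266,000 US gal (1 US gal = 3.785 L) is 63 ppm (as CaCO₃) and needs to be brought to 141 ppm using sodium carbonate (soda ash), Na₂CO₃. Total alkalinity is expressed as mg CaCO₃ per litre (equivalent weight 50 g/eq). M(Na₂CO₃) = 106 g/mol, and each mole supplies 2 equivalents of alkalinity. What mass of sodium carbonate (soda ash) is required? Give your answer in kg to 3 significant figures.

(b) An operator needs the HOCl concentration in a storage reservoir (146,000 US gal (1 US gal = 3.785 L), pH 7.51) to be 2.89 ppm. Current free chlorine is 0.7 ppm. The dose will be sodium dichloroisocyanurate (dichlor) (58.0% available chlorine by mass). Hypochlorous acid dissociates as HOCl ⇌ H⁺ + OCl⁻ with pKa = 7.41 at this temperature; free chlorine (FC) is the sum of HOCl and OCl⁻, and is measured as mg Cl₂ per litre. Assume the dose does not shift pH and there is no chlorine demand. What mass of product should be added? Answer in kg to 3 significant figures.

(a) 83.2 kg; (b) 5.55 kg

(a) Volume: 266,000 US gal × 3.785 L/gal = 1,006,810 L.
(a) Alkalinity to add: (141 − 63) = 78 mg/L as CaCO₃ × 1,006,810 L = 78,530 g as CaCO₃.
(a) Equivalents: 78,530 g ÷ 50 g/eq = 1571 eq.
(a) Each mole of Na₂CO₃ supplies 2 eq, so 1571 / 2 = 785.3 mol.
(a) Mass: 785.3 mol × 106 g/mol = 83,240 g.

(b) Volume: 146,000 US gal × 3.785 L/gal = 552,610 L.
(b) [OCl⁻]/[HOCl] = 10^(pH − pKa) = 10^(7.51 − 7.41) = 1.259; fraction as HOCl = 1/(1 + 1.259) = 0.4427.
(b) Free chlorine required for 2.89 ppm HOCl: 2.89 / 0.4427 = 6.528 ppm.
(b) FC to add: 6.528 − 0.7 = 5.828 mg/L as Cl₂.
(b) Cl₂ equivalent: 5.828 mg/L × 552,610 L = 3221 g.
(b) Product at 58.0% available Cl: 3221 / 0.58 = 5553 g.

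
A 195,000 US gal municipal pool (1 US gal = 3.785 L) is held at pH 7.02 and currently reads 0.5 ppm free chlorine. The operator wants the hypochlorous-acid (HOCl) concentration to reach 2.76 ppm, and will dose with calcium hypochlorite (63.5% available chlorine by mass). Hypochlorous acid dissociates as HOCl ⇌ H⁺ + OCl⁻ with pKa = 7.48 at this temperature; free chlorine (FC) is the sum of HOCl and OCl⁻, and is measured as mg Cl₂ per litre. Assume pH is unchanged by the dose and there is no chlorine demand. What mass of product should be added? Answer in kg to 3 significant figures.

3.74 kg

Volume: 195,000 US gal × 3.785 L/gal = 738,075 L.
[OCl⁻]/[HOCl] = 10^(pH − pKa) = 10^(7.02 − 7.48) = 0.3467; fraction as HOCl = 1/(1 + 0.3467) = 0.7425.
Free chlorine required for 2.76 ppm HOCl: 2.76 / 0.7425 = 3.717 ppm.
FC to add: 3.717 − 0.5 = 3.217 mg/L as Cl₂.
Cl₂ equivalent: 3.217 mg/L × 738,075 L = 2374 g.
Product at 63.5% available Cl: 2374 / 0.635 = 3739 g.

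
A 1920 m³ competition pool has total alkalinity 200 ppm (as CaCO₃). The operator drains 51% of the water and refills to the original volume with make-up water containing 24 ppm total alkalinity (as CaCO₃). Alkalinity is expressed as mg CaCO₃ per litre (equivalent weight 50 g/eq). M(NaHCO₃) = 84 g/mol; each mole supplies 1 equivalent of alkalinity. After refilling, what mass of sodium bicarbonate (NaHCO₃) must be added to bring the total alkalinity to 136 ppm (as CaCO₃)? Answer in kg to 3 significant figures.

83.1 kg

Volume: 1920 m³ = 1,920,000 L.
After draining 51% and refilling: 200 × 0.49 + 24 × 0.51 = 110.24 ppm.
Deficit to target: 136 − 110.24 = 25.76 mg/L.
As CaCO₃: 25.76 mg/L × 1,920,000 L = 49,460 g; ÷ 50 g/eq ÷ 1 = 989.2 mol NaHCO₃.
Mass: 989.2 × 84 = 83,090 g.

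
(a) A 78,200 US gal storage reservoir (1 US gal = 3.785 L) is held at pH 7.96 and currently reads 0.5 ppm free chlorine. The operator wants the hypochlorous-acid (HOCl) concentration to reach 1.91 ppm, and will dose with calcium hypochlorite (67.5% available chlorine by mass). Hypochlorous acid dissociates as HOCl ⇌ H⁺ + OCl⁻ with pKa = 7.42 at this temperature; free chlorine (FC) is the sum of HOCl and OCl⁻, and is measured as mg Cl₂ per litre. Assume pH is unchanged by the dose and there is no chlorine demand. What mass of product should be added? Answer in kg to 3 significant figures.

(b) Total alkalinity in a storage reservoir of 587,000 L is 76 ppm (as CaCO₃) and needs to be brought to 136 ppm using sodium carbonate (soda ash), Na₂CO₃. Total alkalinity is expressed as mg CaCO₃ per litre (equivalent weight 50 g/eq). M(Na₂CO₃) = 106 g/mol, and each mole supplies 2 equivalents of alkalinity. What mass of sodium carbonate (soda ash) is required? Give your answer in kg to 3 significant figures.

(a) 3.52 kg; (b) 37.3 kg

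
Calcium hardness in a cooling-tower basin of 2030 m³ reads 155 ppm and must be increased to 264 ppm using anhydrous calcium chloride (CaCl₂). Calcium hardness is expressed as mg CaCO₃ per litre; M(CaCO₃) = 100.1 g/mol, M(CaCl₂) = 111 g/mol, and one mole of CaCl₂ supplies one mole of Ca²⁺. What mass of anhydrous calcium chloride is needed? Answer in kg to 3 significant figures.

Volume: 2030 m³ = 2,030,000 L.
Hardness to add: (264 − 155) = 109 mg/L as CaCO₃ × 2,030,000 L = 221,300 g as CaCO₃.
Moles of Ca²⁺ (1 mol Ca²⁺ ≡ 1 mol CaCO₃): 221,300 / 100.1 g/mol = 2210 mol.
Mass of CaCl₂: 2210 × 111 = 245,400 g.

245 kg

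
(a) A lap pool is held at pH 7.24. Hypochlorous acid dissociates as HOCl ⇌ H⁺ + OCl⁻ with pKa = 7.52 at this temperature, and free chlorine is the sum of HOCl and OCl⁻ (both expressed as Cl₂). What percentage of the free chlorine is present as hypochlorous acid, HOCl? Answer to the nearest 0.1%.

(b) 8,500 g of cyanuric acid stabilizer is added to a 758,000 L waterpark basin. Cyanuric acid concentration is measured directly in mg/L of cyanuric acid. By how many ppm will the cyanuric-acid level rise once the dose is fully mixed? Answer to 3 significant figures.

(a) [OCl⁻]/[HOCl] = 10^(pH − pKa) = 10^(7.24 − 7.52) = 10^-0.28 = 0.5248.
(a) Fraction as HOCl = 1 / (1 + 0.5248) = 0.6558.

(b) Rise: 8,500 g / 758,000 L × 1000 = 11.21 mg/L.

(a) 65.6%; (b) 11.2 ppm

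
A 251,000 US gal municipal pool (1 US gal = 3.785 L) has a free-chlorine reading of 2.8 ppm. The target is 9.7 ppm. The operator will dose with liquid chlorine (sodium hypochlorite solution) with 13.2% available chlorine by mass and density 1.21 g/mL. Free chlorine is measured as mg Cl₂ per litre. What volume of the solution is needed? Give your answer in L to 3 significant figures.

Volume: 251,000 US gal × 3.785 L/gal = 950,035 L.
Chlorine deficit: 9.7 − 2.8 = 6.9 ppm = 6.9 mg/L as Cl₂.
Cl₂ equivalent needed: 6.9 mg/L × 950,035 L = 6,555,000 mg = 6555 g.
Product at 13.2% available chlorine: 6555 / 0.132 = 49,660 g.
Volume at density 1.21 g/mL: 49,660 g ÷ 1.21 g/mL = 41,040 mL.

41.0 L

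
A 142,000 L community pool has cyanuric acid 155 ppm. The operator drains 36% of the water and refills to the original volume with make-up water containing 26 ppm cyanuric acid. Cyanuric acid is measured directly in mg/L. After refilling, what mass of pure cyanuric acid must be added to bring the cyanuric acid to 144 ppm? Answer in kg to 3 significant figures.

5.03 kg

After draining 36% and refilling: 155 × 0.64 + 26 × 0.36 = 108.56 ppm.
Deficit to target: 144 − 108.56 = 35.44 mg/L.
Mass: 35.44 mg/L × 142,000 L = 5032 g cyanuric acid.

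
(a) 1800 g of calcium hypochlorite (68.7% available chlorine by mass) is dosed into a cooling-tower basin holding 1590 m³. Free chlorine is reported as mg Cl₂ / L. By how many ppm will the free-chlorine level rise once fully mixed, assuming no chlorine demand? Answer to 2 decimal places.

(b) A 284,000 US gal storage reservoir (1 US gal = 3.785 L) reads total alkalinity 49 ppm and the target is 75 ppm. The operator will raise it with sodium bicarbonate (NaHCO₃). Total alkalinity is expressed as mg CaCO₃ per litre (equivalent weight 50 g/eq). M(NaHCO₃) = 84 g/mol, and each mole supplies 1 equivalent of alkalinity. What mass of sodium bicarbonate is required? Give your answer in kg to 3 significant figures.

(a) 0.78 ppm; (b) 47.0 kg

(a) Volume: 1590 m³ = 1,590,000 L.
(a) Available chlorine delivered: 1800 g × 0.687 = 1237 g as Cl₂.
(a) Concentration rise: 1237 g / 1,590,000 L = 0.7777 mg/L = 0.78 ppm.

(b) Volume: 284,000 US gal × 3.785 L/gal = 1,074,940 L.
(b) Alkalinity to add: (75 − 49) = 26 mg/L as CaCO₃ × 1,074,940 L = 27,950 g as CaCO₃.
(b) Equivalents: 27,950 g ÷ 50 g/eq = 559 eq.
(b) NaHCO₃ supplies 1 eq per mole → 559 mol.
(b) Mass: 559 mol × 84 g/mol = 46,950 g.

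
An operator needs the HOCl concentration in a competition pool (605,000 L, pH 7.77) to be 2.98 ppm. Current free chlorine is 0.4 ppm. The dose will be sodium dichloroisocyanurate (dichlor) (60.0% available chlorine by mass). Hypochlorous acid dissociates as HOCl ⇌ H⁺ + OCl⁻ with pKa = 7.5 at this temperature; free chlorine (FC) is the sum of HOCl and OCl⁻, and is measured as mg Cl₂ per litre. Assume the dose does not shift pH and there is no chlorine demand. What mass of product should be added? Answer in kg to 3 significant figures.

8.20 kg

[OCl⁻]/[HOCl] = 10^(pH − pKa) = 10^(7.77 − 7.5) = 1.862; fraction as HOCl = 1/(1 + 1.862) = 0.3494.
Free chlorine required for 2.98 ppm HOCl: 2.98 / 0.3494 = 8.529 ppm.
FC to add: 8.529 − 0.4 = 8.129 mg/L as Cl₂.
Cl₂ equivalent: 8.129 mg/L × 605,000 L = 4918 g.
Product at 60.0% available Cl: 4918 / 0.6 = 8197 g.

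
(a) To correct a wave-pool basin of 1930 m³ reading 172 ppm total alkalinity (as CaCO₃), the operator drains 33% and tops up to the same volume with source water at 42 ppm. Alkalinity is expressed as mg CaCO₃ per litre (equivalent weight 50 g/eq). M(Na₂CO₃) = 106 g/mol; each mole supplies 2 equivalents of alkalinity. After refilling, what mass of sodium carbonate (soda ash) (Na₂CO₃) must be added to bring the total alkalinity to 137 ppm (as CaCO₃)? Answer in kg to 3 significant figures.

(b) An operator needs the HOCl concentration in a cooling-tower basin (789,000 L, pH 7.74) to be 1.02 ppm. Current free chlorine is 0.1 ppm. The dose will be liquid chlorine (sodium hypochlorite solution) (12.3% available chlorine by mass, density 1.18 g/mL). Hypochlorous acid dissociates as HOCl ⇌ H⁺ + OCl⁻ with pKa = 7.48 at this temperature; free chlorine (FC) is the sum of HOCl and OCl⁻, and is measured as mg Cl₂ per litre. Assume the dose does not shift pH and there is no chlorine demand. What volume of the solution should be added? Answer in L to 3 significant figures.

(a) Volume: 1930 m³ = 1,930,000 L.
(a) After draining 33% and refilling: 172 × 0.67 + 42 × 0.33 = 129.1 ppm.
(a) Deficit to target: 137 − 129.1 = 7.9 mg/L.
(a) As CaCO₃: 7.9 mg/L × 1,930,000 L = 15,250 g; ÷ 50 g/eq ÷ 2 = 152.5 mol Na₂CO₃.
(a) Mass: 152.5 × 106 = 16,160 g.

(b) [OCl⁻]/[HOCl] = 10^(pH − pKa) = 10^(7.74 − 7.48) = 1.82; fraction as HOCl = 1/(1 + 1.82) = 0.3546.
(b) Free chlorine required for 1.02 ppm HOCl: 1.02 / 0.3546 = 2.876 ppm.
(b) FC to add: 2.876 − 0.1 = 2.776 mg/L as Cl₂.
(b) Cl₂ equivalent: 2.776 mg/L × 789,000 L = 2190 g.
(b) Product at 12.3% available Cl: 2190 / 0.123 = 17,810 g.
(b) Volume: 17,810 g ÷ 1.18 g/mL = 15,090 mL.

(a) 16.2 kg; (b) 15.1 L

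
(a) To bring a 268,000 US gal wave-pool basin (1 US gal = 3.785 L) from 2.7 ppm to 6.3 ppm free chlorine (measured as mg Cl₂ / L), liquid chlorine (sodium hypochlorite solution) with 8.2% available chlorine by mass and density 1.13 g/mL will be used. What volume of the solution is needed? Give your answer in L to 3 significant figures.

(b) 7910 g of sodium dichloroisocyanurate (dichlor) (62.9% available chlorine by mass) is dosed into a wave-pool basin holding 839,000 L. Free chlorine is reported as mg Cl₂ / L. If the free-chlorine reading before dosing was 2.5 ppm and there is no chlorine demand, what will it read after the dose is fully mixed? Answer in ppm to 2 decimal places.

(a) Volume: 268,000 US gal × 3.785 L/gal = 1,014,380 L.
(a) Chlorine deficit: 6.3 − 2.7 = 3.6 ppm = 3.6 mg/L as Cl₂.
(a) Cl₂ equivalent needed: 3.6 mg/L × 1,014,380 L = 3,652,000 mg = 3652 g.
(a) Product at 8.2% available chlorine: 3652 / 0.082 = 44,530 g.
(a) Volume at density 1.13 g/mL: 44,530 g ÷ 1.13 g/mL = 39,410 mL.

(b) Available chlorine delivered: 7910 g × 0.629 = 4975 g as Cl₂.
(b) Concentration rise: 4975 g / 839,000 L = 5.93 mg/L = 5.93 ppm.
(b) Final FC: 2.5 + 5.93 = 8.43 ppm.

(a) 39.4 L; (b) 8.43 ppm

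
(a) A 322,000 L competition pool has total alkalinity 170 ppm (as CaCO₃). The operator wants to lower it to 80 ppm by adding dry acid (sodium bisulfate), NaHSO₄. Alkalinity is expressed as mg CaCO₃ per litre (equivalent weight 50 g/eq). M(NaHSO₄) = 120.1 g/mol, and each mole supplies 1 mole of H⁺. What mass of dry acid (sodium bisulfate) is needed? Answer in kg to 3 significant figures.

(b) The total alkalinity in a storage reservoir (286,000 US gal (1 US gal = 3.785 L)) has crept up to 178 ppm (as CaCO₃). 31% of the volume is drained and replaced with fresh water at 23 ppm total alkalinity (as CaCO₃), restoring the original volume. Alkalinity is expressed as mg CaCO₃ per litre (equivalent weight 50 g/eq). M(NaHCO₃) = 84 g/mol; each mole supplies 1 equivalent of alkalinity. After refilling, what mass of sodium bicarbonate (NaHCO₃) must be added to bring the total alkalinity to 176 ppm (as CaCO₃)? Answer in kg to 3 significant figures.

(a) 69.6 kg; (b) 83.7 kg

(a) Alkalinity to neutralize: (170 − 80) = 90 mg/L as CaCO₃ × 322,000 L = 28,980 g as CaCO₃.
(a) Equivalents of H⁺ required: 28,980 ÷ 50 g/eq = 579.6 eq = 579.6 mol NaHSO₄.
(a) Mass of NaHSO₄: 579.6 × 120.1 = 69,610 g.

(b) Volume: 286,000 US gal × 3.785 L/gal = 1,082,510 L.
(b) After draining 31% and refilling: 178 × 0.69 + 23 × 0.31 = 129.95 ppm.
(b) Deficit to target: 176 − 129.95 = 46.05 mg/L.
(b) As CaCO₃: 46.05 mg/L × 1,082,510 L = 49,850 g; ÷ 50 g/eq ÷ 1 = 997 mol NaHCO₃.
(b) Mass: 997 × 84 = 83,750 g.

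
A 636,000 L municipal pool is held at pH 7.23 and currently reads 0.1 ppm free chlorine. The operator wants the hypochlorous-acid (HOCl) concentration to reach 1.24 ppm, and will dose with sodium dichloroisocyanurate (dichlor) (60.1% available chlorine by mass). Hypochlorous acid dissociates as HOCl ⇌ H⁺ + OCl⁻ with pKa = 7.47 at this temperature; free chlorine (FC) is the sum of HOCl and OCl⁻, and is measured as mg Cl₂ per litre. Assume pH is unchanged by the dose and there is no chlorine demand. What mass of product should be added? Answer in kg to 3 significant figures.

[OCl⁻]/[HOCl] = 10^(pH − pKa) = 10^(7.23 − 7.47) = 0.5754; fraction as HOCl = 1/(1 + 0.5754) = 0.6347.
Free chlorine required for 1.24 ppm HOCl: 1.24 / 0.6347 = 1.954 ppm.
FC to add: 1.954 − 0.1 = 1.854 mg/L as Cl₂.
Cl₂ equivalent: 1.854 mg/L × 636,000 L = 1179 g.
Product at 60.1% available Cl: 1179 / 0.601 = 1961 g.

1.96 kg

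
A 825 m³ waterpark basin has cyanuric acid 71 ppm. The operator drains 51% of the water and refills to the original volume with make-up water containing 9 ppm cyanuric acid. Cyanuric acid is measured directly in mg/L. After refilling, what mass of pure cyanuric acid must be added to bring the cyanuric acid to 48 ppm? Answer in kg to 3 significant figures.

7.11 kg

Volume: 825 m³ = 825,000 L.
After draining 51% and refilling: 71 × 0.49 + 9 × 0.51 = 39.38 ppm.
Deficit to target: 48 − 39.38 = 8.62 mg/L.
Mass: 8.62 mg/L × 825,000 L = 7112 g cyanuric acid.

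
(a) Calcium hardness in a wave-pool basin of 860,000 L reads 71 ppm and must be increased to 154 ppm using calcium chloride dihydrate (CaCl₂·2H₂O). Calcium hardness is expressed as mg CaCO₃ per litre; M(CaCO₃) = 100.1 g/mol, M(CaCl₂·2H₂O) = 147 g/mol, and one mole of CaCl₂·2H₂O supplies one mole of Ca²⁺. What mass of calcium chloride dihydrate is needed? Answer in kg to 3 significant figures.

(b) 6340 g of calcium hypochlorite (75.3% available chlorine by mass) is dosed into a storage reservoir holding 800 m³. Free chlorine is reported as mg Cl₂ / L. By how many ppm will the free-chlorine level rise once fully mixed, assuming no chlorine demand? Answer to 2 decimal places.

(a) Hardness to add: (154 − 71) = 83 mg/L as CaCO₃ × 860,000 L = 71,380 g as CaCO₃.
(a) Moles of Ca²⁺ (1 mol Ca²⁺ ≡ 1 mol CaCO₃): 71,380 / 100.1 g/mol = 713.1 mol.
(a) Mass of CaCl₂·2H₂O: 713.1 × 147 = 104,800 g.

(b) Volume: 800 m³ = 800,000 L.
(b) Available chlorine delivered: 6340 g × 0.753 = 4774 g as Cl₂.
(b) Concentration rise: 4774 g / 800,000 L = 5.968 mg/L = 5.97 ppm.

(a) 105 kg; (b) 5.97 ppm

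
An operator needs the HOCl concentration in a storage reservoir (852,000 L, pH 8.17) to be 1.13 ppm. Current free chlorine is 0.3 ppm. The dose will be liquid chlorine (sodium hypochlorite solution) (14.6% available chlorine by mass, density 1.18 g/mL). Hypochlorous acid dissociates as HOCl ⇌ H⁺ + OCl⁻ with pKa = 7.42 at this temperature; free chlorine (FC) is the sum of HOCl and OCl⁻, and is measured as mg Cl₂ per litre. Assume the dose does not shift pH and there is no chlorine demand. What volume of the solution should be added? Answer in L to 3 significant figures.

35.5 L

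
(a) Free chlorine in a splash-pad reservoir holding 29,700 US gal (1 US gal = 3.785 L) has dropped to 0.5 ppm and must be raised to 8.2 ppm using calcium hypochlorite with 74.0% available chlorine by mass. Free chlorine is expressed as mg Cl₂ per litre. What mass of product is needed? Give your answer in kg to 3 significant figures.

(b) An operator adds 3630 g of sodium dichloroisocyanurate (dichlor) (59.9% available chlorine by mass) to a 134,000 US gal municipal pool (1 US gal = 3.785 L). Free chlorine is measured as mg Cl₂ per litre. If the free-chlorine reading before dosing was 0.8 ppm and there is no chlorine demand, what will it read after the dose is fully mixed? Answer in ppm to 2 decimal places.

(a) Volume: 29,700 US gal × 3.785 L/gal = 112,414 L.
(a) Chlorine deficit: 8.2 − 0.5 = 7.7 ppm = 7.7 mg/L as Cl₂.
(a) Cl₂ equivalent needed: 7.7 mg/L × 112,414 L = 865,600 mg = 865.6 g.
(a) Product at 74.0% available chlorine: 865.6 / 0.74 = 1170 g.

(b) Volume: 134,000 US gal × 3.785 L/gal = 507,190 L.
(b) Available chlorine delivered: 3630 g × 0.599 = 2174 g as Cl₂.
(b) Concentration rise: 2174 g / 507,190 L = 4.287 mg/L = 4.29 ppm.
(b) Final FC: 0.8 + 4.29 = 5.09 ppm.

(a) 1.17 kg; (b) 5.09 ppm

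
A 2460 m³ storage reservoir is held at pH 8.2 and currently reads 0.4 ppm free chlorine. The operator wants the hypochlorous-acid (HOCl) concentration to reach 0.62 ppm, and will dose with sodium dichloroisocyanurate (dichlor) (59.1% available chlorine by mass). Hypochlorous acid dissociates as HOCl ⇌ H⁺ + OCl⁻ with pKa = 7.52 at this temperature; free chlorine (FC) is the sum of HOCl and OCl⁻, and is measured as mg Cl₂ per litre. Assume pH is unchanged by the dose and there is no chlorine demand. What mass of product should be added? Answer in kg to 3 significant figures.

13.3 kg

Volume: 2460 m³ = 2,460,000 L.
[OCl⁻]/[HOCl] = 10^(pH − pKa) = 10^(8.2 − 7.52) = 4.786; fraction as HOCl = 1/(1 + 4.786) = 0.1728.
Free chlorine required for 0.62 ppm HOCl: 0.62 / 0.1728 = 3.588 ppm.
FC to add: 3.588 − 0.4 = 3.188 mg/L as Cl₂.
Cl₂ equivalent: 3.188 mg/L × 2,460,000 L = 7841 g.
Product at 59.1% available Cl: 7841 / 0.591 = 13,270 g.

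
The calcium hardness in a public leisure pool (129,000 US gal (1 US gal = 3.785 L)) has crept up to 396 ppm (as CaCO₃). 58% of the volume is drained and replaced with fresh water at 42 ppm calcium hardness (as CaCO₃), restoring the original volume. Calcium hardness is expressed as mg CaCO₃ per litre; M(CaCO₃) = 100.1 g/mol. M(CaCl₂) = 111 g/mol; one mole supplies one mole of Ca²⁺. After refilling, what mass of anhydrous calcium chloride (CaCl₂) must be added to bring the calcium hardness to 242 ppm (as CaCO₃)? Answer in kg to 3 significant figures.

27.8 kg

Volume: 129,000 US gal × 3.785 L/gal = 488,265 L.
After draining 58% and refilling: 396 × 0.42 + 42 × 0.58 = 190.68 ppm.
Deficit to target: 242 − 190.68 = 51.32 mg/L.
As CaCO₃: 51.32 mg/L × 488,265 L = 25,060 g; ÷ 100.1 = 250.3 mol Ca²⁺.
Mass: 250.3 × 111 = 27,790 g.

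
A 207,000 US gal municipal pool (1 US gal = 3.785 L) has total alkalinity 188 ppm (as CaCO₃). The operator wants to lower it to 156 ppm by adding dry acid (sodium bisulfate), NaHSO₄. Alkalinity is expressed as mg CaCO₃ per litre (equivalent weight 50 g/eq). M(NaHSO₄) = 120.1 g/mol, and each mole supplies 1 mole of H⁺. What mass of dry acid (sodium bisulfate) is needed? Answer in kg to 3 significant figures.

60.2 kg

Volume: 207,000 US gal × 3.785 L/gal = 783,495 L.
Alkalinity to neutralize: (188 − 156) = 32 mg/L as CaCO₃ × 783,495 L = 25,070 g as CaCO₃.
Equivalents of H⁺ required: 25,070 ÷ 50 g/eq = 501.4 eq = 501.4 mol NaHSO₄.
Mass of NaHSO₄: 501.4 × 120.1 = 60,220 g.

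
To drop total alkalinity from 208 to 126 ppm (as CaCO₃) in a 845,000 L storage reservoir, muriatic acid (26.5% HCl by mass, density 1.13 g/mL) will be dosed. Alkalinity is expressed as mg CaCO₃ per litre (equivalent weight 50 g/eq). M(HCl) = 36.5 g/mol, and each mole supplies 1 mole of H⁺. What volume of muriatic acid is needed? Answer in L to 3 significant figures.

169 L

Alkalinity to neutralize: (208 − 126) = 82 mg/L as CaCO₃ × 845,000 L = 69,290 g as CaCO₃.
Equivalents of H⁺ required: 69,290 ÷ 50 g/eq = 1386 eq = 1386 mol HCl.
Mass of HCl: 1386 × 36.5 = 50,580 g.
Mass of 26.5% solution: 50,580 / 0.265 = 190,900 g.
Volume: 190,900 g ÷ 1.13 g/mL = 168,900 mL.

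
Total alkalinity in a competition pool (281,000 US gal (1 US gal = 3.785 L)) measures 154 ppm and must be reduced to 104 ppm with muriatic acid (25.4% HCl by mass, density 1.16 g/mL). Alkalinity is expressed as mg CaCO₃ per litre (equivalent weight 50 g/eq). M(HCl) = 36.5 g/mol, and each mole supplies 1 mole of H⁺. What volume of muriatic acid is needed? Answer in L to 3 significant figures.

132 L

Volume: 281,000 US gal × 3.785 L/gal = 1,063,585 L.
Alkalinity to neutralize: (154 − 104) = 50 mg/L as CaCO₃ × 1,063,585 L = 53,180 g as CaCO₃.
Equivalents of H⁺ required: 53,180 ÷ 50 g/eq = 1064 eq = 1064 mol HCl.
Mass of HCl: 1064 × 36.5 = 38,820 g.
Mass of 25.4% solution: 38,820 / 0.254 = 152,800 g.
Volume: 152,800 g ÷ 1.16 g/mL = 131,800 mL.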